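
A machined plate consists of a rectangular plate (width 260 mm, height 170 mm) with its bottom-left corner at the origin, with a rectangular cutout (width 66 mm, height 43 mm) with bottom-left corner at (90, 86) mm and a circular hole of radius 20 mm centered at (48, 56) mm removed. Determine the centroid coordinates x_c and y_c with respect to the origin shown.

x_c = 133.06 mm, y_c = 84.32 mm

plate: A = 260 × 170 = 44200.00, centroid at (130.00, 85.00).
hole 1: A = −(66 × 43) = -2838.00, centroid at (123.00, 107.50).
hole 2: A = −π·20² = -1256.64, centroid at (48.00, 56.00).
ΣA = 40105.36 mm², ΣAx_c = 5336607.42 mm³, ΣAy_c = 3381543.32 mm³.
x_c = 5336607.42/40105.36 = 133.06 mm; y_c = 3381543.32/40105.36 = 84.32 mm.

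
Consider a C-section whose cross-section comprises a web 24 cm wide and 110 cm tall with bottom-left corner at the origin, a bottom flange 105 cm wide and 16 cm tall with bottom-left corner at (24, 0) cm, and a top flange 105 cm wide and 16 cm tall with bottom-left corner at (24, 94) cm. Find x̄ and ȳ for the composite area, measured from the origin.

web: A = 24 × 110 = 2640.00, centroid at (12.00, 55.00).
bottom flange: A = 105 × 16 = 1680.00, centroid at (76.50, 8.00).
top flange: A = 105 × 16 = 1680.00, centroid at (76.50, 102.00).
ΣA = 6000.00 cm², ΣAx̄ = 288720.00 cm³, ΣAȳ = 330000.00 cm³.
x̄ = 288720.00/6000.00 = 48.12 cm; ȳ = 330000.00/6000.00 = 55.00 cm.

x̄ = 48.12 cm, ȳ = 55.00 cm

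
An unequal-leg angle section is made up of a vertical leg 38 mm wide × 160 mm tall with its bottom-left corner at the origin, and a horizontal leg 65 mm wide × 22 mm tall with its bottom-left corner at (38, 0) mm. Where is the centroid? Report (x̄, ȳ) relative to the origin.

Part | A | x̄ᵢ | ȳᵢ | A·x̄ᵢ | A·ȳᵢ
vertical leg | 6080.00 | 19.00 | 80.00 | 115520.00 | 486400.00
horizontal leg | 1430.00 | 70.50 | 11.00 | 100815.00 | 15730.00
Σ | 7510.00 |  |  | 216335.00 | 502130.00
x̄ = 216335.00 / 7510.00 = 28.81 mm
ȳ = 502130.00 / 7510.00 = 66.86 mm

x̄ = 28.81 mm, ȳ = 66.86 mm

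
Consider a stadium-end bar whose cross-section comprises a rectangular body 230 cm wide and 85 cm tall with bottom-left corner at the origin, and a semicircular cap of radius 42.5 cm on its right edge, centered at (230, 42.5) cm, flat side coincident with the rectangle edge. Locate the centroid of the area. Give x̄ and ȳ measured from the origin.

x̄ = 131.86 cm, ȳ = 42.50 cm

rectangular body: A = 230 × 85 = 19550.00, centroid at (115.00, 42.50).
semicircular end: A = ½π·42.5² = 2837.25, centroid at (248.04, 42.50).
ΣA = 22387.25 cm²
ΣAx̄ = (19550.00)(115.00) + (2837.25)(248.04) = 2951994.78 cm³
ΣAȳ = (19550.00)(42.50) + (2837.25)(42.50) = 951458.16 cm³
x̄ = 2951994.78 / 22387.25 = 131.86 cm
ȳ = 951458.16 / 22387.25 = 42.50 cm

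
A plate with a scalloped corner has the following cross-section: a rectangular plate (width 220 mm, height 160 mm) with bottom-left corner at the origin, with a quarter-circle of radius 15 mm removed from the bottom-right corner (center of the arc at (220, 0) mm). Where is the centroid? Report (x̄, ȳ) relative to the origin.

x̄ = 109.48 mm, ȳ = 80.37 mm

plate: A = 220 × 160 = 35200.00, centroid at (110.00, 80.00).
removed quarter-circle: A = −¼π·15² = -176.71, centroid at (213.63, 6.37).
ΣA = 35023.29 mm²
ΣAx̄ = (35200.00)(110.00) + (-176.71)(213.63) = 3834247.79 mm³
ΣAȳ = (35200.00)(80.00) + (-176.71)(6.37) = 2814875.00 mm³
x̄ = 3834247.79 / 35023.29 = 109.48 mm
ȳ = 2814875.00 / 35023.29 = 80.37 mm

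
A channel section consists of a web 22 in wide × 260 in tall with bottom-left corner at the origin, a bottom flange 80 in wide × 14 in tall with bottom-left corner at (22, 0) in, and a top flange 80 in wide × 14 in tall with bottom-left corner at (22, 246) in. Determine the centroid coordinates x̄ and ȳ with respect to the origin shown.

x̄ = 25.35 in, ȳ = 130.00 in

web: A = 22 × 260 = 5720.00, centroid at (11.00, 130.00).
bottom flange: A = 80 × 14 = 1120.00, centroid at (62.00, 7.00).
top flange: A = 80 × 14 = 1120.00, centroid at (62.00, 253.00).
ΣA = 7960.00 in², ΣAx̄ = 201800.00 in³, ΣAȳ = 1034800.00 in³.
x̄ = 201800.00/7960.00 = 25.35 in; ȳ = 1034800.00/7960.00 = 130.00 in.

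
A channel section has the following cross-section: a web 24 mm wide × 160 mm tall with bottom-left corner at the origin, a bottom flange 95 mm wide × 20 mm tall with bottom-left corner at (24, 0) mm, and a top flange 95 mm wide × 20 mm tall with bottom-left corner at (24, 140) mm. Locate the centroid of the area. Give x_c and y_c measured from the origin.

x_c = 41.59 mm, y_c = 80.00 mm

Part | A | x̄ᵢ | ȳᵢ | A·x̄ᵢ | A·ȳᵢ
web | 3840.00 | 12.00 | 80.00 | 46080.00 | 307200.00
bottom flange | 1900.00 | 71.50 | 10.00 | 135850.00 | 19000.00
top flange | 1900.00 | 71.50 | 150.00 | 135850.00 | 285000.00
Σ | 7640.00 |  |  | 317780.00 | 611200.00
x_c = 317780.00 / 7640.00 = 41.59 mm
y_c = 611200.00 / 7640.00 = 80.00 mm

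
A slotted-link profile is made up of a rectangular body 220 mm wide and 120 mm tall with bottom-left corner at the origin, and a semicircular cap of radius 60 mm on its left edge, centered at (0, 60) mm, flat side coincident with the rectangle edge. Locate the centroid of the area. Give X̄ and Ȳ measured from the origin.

Part | A | x̄ᵢ | ȳᵢ | A·x̄ᵢ | A·ȳᵢ
rectangular body | 26400.00 | 110.00 | 60.00 | 2904000.00 | 1584000.00
semicircular end | 5654.87 | -25.46 | 60.00 | -144000.00 | 339292.01
Σ | 32054.87 |  |  | 2760000.00 | 1923292.01
X̄ = 2760000.00 / 32054.87 = 86.10 mm
Ȳ = 1923292.01 / 32054.87 = 60.00 mm

X̄ = 86.10 mm, Ȳ = 60.00 mm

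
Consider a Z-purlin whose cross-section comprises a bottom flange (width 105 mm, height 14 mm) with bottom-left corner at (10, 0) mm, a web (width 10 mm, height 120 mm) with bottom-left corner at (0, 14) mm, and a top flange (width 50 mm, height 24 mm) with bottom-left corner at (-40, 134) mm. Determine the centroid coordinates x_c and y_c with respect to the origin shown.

x_c = 20.64 mm, y_c = 70.88 mm

bottom flange: A = 105 × 14 = 1470.00, centroid at (62.50, 7.00).
web: A = 10 × 120 = 1200.00, centroid at (5.00, 74.00).
top flange: A = 50 × 24 = 1200.00, centroid at (-15.00, 146.00).
ΣA = 3870.00 mm²
ΣAx_c = (1470.00)(62.50) + (1200.00)(5.00) + (1200.00)(-15.00) = 79875.00 mm³
ΣAy_c = (1470.00)(7.00) + (1200.00)(74.00) + (1200.00)(146.00) = 274290.00 mm³
x_c = 79875.00 / 3870.00 = 20.64 mm
y_c = 274290.00 / 3870.00 = 70.88 mm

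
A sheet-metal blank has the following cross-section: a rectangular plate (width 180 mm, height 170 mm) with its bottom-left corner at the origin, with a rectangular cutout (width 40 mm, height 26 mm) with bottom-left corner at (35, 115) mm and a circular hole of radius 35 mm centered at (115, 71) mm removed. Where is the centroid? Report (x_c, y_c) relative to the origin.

x_c = 87.67 mm, y_c = 85.36 mm

Part | A | x̄ᵢ | ȳᵢ | A·x̄ᵢ | A·ȳᵢ
plate | 30600.00 | 90.00 | 85.00 | 2754000.00 | 2601000.00
hole 1 | -1040.00 | 55.00 | 128.00 | -57200.00 | -133120.00
hole 2 | -3848.45 | 115.00 | 71.00 | -442571.87 | -273240.02
Σ | 25711.55 |  |  | 2254228.13 | 2194639.98
x_c = 2254228.13 / 25711.55 = 87.67 mm
y_c = 2194639.98 / 25711.55 = 85.36 mm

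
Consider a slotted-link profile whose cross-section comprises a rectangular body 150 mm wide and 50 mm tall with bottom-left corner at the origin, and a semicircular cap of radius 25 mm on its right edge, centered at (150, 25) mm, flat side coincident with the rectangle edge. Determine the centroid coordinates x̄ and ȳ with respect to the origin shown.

rectangular body: A = 150 × 50 = 7500.00, centroid at (75.00, 25.00).
semicircular end: A = ½π·25² = 981.75, centroid at (160.61, 25.00).
ΣA = 8481.75 mm²
ΣAx̄ = (7500.00)(75.00) + (981.75)(160.61) = 720178.82 mm³
ΣAȳ = (7500.00)(25.00) + (981.75)(25.00) = 212043.69 mm³
x̄ = 720178.82 / 8481.75 = 84.91 mm
ȳ = 212043.69 / 8481.75 = 25.00 mm

x̄ = 84.91 mm, ȳ = 25.00 mm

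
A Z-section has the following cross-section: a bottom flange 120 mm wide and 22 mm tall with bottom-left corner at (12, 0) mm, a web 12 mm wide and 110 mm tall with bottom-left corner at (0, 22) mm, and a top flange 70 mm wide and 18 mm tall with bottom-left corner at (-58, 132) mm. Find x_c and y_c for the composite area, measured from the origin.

x_c = 32.38 mm, y_c = 59.07 mm

bottom flange: A = 120 × 22 = 2640.00, centroid at (72.00, 11.00).
web: A = 12 × 110 = 1320.00, centroid at (6.00, 77.00).
top flange: A = 70 × 18 = 1260.00, centroid at (-23.00, 141.00).
ΣA = 5220.00 mm², ΣAx_c = 169020.00 mm³, ΣAy_c = 308340.00 mm³.
x_c = 169020.00/5220.00 = 32.38 mm; y_c = 308340.00/5220.00 = 59.07 mm.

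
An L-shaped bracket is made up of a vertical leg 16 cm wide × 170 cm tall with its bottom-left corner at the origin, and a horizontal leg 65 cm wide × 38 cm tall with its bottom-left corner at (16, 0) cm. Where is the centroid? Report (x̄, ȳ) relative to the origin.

x̄ = 27.27 cm, ȳ = 53.59 cm

Part | A | x̄ᵢ | ȳᵢ | A·x̄ᵢ | A·ȳᵢ
vertical leg | 2720.00 | 8.00 | 85.00 | 21760.00 | 231200.00
horizontal leg | 2470.00 | 48.50 | 19.00 | 119795.00 | 46930.00
Σ | 5190.00 |  |  | 141555.00 | 278130.00
x̄ = 141555.00 / 5190.00 = 27.27 cm
ȳ = 278130.00 / 5190.00 = 53.59 cm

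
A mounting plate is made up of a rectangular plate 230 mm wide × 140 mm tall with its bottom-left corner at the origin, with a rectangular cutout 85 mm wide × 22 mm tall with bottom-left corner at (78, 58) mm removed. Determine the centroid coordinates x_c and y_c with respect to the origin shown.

x_c = 114.66 mm, y_c = 70.06 mm

plate: A = 230 × 140 = 32200.00, centroid at (115.00, 70.00).
hole: A = −(85 × 22) = -1870.00, centroid at (120.50, 69.00).
ΣA = 30330.00 mm²
ΣAx_c = (32200.00)(115.00) + (-1870.00)(120.50) = 3477665.00 mm³
ΣAy_c = (32200.00)(70.00) + (-1870.00)(69.00) = 2124970.00 mm³
x_c = 3477665.00 / 30330.00 = 114.66 mm
y_c = 2124970.00 / 30330.00 = 70.06 mm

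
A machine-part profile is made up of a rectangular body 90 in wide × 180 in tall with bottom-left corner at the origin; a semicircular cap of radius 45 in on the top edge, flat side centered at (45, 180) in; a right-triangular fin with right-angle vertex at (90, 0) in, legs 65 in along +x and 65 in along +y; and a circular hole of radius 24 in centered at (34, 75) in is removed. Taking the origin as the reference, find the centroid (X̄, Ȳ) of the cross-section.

rectangular body: A = 90 × 180 = 16200.00, centroid at (45.00, 90.00).
semicircular top: A = ½π·45² = 3180.86, centroid at (45.00, 199.10).
triangular fin: A = ½·65·65 = 2112.50, centroid at (111.67, 21.67).
hole: A = −π·24² = -1809.56, centroid at (34.00, 75.00).
ΣA = 19683.81 in², ΣAX̄ = 1046509.70 in³, ΣAȲ = 2001359.29 in³.
X̄ = 1046509.70/19683.81 = 53.17 in; Ȳ = 2001359.29/19683.81 = 101.68 in.

X̄ = 53.17 in, Ȳ = 101.68 in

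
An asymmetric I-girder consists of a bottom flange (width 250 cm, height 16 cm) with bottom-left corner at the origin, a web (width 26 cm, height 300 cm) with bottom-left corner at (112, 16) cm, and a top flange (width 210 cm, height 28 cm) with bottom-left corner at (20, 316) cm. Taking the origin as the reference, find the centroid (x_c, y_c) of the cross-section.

Part | A | x̄ᵢ | ȳᵢ | A·x̄ᵢ | A·ȳᵢ
bottom flange | 4000.00 | 125.00 | 8.00 | 500000.00 | 32000.00
web | 7800.00 | 125.00 | 166.00 | 975000.00 | 1294800.00
top flange | 5880.00 | 125.00 | 330.00 | 735000.00 | 1940400.00
Σ | 17680.00 |  |  | 2210000.00 | 3267200.00
x_c = 2210000.00 / 17680.00 = 125.00 cm
y_c = 3267200.00 / 17680.00 = 184.80 cm

x_c = 125.00 cm, y_c = 184.80 cm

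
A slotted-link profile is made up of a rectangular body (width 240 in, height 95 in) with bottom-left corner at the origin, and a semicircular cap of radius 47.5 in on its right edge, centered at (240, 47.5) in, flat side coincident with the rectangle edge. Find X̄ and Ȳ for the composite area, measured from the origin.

X̄ = 138.86 in, Ȳ = 47.50 in

Part | A | x̄ᵢ | ȳᵢ | A·x̄ᵢ | A·ȳᵢ
rectangular body | 22800.00 | 120.00 | 47.50 | 2736000.00 | 1083000.00
semicircular end | 3544.11 | 260.16 | 47.50 | 922034.13 | 168345.19
Σ | 26344.11 |  |  | 3658034.13 | 1251345.19
X̄ = 3658034.13 / 26344.11 = 138.86 in
Ȳ = 1251345.19 / 26344.11 = 47.50 in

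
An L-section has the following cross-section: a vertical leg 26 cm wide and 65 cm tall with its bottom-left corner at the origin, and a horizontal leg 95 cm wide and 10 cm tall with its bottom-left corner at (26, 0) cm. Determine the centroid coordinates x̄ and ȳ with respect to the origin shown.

x̄ = 34.77 cm, ȳ = 22.60 cm

vertical leg: A = 26 × 65 = 1690.00, centroid at (13.00, 32.50).
horizontal leg: A = 95 × 10 = 950.00, centroid at (73.50, 5.00).
ΣA = 2640.00 cm², ΣAx̄ = 91795.00 cm³, ΣAȳ = 59675.00 cm³.
x̄ = 91795.00/2640.00 = 34.77 cm; ȳ = 59675.00/2640.00 = 22.60 cm.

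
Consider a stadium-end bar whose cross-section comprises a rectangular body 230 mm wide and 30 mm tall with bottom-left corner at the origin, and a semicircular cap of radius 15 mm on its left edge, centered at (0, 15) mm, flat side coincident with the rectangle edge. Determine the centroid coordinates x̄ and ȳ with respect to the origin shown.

rectangular body: A = 230 × 30 = 6900.00, centroid at (115.00, 15.00).
semicircular end: A = ½π·15² = 353.43, centroid at (-6.37, 15.00).
ΣA = 7253.43 mm², ΣAx̄ = 791250.00 mm³, ΣAȳ = 108801.44 mm³.
x̄ = 791250.00/7253.43 = 109.09 mm; ȳ = 108801.44/7253.43 = 15.00 mm.

x̄ = 109.09 mm, ȳ = 15.00 mm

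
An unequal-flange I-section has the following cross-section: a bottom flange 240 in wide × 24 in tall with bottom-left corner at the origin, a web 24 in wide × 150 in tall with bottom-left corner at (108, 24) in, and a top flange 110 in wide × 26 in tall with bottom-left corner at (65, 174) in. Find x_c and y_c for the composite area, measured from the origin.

x_c = 120.00 in, y_c = 78.59 in

bottom flange: A = 240 × 24 = 5760.00, centroid at (120.00, 12.00).
web: A = 24 × 150 = 3600.00, centroid at (120.00, 99.00).
top flange: A = 110 × 26 = 2860.00, centroid at (120.00, 187.00).
ΣA = 12220.00 in²
ΣAx_c = (5760.00)(120.00) + (3600.00)(120.00) + (2860.00)(120.00) = 1466400.00 in³
ΣAy_c = (5760.00)(12.00) + (3600.00)(99.00) + (2860.00)(187.00) = 960340.00 in³
x_c = 1466400.00 / 12220.00 = 120.00 in
y_c = 960340.00 / 12220.00 = 78.59 in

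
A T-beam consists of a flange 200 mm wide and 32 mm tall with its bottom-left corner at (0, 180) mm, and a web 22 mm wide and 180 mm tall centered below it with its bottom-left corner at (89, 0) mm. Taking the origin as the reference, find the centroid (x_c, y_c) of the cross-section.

x_c = 100.00 mm, y_c = 155.48 mm

web: A = 22 × 180 = 3960.00, centroid at (100.00, 90.00).
flange: A = 200 × 32 = 6400.00, centroid at (100.00, 196.00).
ΣA = 10360.00 mm²
ΣAx_c = (3960.00)(100.00) + (6400.00)(100.00) = 1036000.00 mm³
ΣAy_c = (3960.00)(90.00) + (6400.00)(196.00) = 1610800.00 mm³
x_c = 1036000.00 / 10360.00 = 100.00 mm
y_c = 1610800.00 / 10360.00 = 155.48 mm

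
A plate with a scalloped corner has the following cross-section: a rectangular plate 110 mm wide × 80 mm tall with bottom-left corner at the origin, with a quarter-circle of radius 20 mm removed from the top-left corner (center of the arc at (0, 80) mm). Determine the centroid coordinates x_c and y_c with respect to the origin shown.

x_c = 56.72 mm, y_c = 38.83 mm

Part | A | x̄ᵢ | ȳᵢ | A·x̄ᵢ | A·ȳᵢ
plate | 8800.00 | 55.00 | 40.00 | 484000.00 | 352000.00
removed quarter-circle | -314.16 | 8.49 | 71.51 | -2666.67 | -22466.07
Σ | 8485.84 |  |  | 481333.33 | 329533.93
x_c = 481333.33 / 8485.84 = 56.72 mm
y_c = 329533.93 / 8485.84 = 38.83 mm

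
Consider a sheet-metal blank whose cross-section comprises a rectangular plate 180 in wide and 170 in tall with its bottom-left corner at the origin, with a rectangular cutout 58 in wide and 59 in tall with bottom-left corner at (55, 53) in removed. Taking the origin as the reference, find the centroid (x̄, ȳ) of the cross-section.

x̄ = 90.76 in, ȳ = 85.31 in

plate: A = 180 × 170 = 30600.00, centroid at (90.00, 85.00).
hole: A = −(58 × 59) = -3422.00, centroid at (84.00, 82.50).
ΣA = 27178.00 in², ΣAx̄ = 2466552.00 in³, ΣAȳ = 2318685.00 in³.
x̄ = 2466552.00/27178.00 = 90.76 in; ȳ = 2318685.00/27178.00 = 85.31 in.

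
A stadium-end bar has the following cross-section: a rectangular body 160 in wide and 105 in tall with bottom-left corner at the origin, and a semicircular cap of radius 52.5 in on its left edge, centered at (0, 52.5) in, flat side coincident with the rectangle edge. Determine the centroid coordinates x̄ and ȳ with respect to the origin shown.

Part | A | x̄ᵢ | ȳᵢ | A·x̄ᵢ | A·ȳᵢ
rectangular body | 16800.00 | 80.00 | 52.50 | 1344000.00 | 882000.00
semicircular end | 4329.51 | -22.28 | 52.50 | -96468.75 | 227299.14
Σ | 21129.51 |  |  | 1247531.25 | 1109299.14
x̄ = 1247531.25 / 21129.51 = 59.04 in
ȳ = 1109299.14 / 21129.51 = 52.50 in

x̄ = 59.04 in, ȳ = 52.50 in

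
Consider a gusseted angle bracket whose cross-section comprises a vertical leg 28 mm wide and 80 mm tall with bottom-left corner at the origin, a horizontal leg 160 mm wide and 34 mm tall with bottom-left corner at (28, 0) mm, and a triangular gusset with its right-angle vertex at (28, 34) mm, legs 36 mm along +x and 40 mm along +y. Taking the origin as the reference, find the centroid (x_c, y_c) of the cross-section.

x_c = 77.10 mm, y_c = 25.73 mm

vertical leg: A = 28 × 80 = 2240.00, centroid at (14.00, 40.00).
horizontal leg: A = 160 × 34 = 5440.00, centroid at (108.00, 17.00).
gusset: A = ½·36·40 = 720.00, centroid at (40.00, 47.33).
ΣA = 8400.00 mm², ΣAx_c = 647680.00 mm³, ΣAy_c = 216160.00 mm³.
x_c = 647680.00/8400.00 = 77.10 mm; y_c = 216160.00/8400.00 = 25.73 mm.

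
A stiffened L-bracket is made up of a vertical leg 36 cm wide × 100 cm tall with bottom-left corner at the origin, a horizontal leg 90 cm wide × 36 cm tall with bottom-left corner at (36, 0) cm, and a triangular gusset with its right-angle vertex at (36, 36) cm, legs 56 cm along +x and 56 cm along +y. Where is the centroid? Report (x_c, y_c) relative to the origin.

x_c = 49.11 cm, y_c = 38.54 cm

vertical leg: A = 36 × 100 = 3600.00, centroid at (18.00, 50.00).
horizontal leg: A = 90 × 36 = 3240.00, centroid at (81.00, 18.00).
gusset: A = ½·56·56 = 1568.00, centroid at (54.67, 54.67).
ΣA = 8408.00 cm²
ΣAx_c = (3600.00)(18.00) + (3240.00)(81.00) + (1568.00)(54.67) = 412957.33 cm³
ΣAy_c = (3600.00)(50.00) + (3240.00)(18.00) + (1568.00)(54.67) = 324037.33 cm³
x_c = 412957.33 / 8408.00 = 49.11 cm
y_c = 324037.33 / 8408.00 = 38.54 cm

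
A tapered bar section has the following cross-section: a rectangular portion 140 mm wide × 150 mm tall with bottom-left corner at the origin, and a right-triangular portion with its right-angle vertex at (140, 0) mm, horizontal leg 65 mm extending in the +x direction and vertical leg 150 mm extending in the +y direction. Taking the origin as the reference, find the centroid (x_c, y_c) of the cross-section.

x_c = 87.27 mm, y_c = 70.29 mm

rectangular portion: A = 140 × 150 = 21000.00, centroid at (70.00, 75.00).
triangular portion: A = ½·65·150 = 4875.00, centroid at (161.67, 50.00).
ΣA = 25875.00 mm², ΣAx_c = 2258125.00 mm³, ΣAy_c = 1818750.00 mm³.
x_c = 2258125.00/25875.00 = 87.27 mm; y_c = 1818750.00/25875.00 = 70.29 mm.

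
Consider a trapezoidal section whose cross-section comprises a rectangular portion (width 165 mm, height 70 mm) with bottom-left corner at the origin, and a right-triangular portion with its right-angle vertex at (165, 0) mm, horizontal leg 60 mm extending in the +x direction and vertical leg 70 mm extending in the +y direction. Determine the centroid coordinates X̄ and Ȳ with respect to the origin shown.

X̄ = 98.27 mm, Ȳ = 33.21 mm

Part | A | x̄ᵢ | ȳᵢ | A·x̄ᵢ | A·ȳᵢ
rectangular portion | 11550.00 | 82.50 | 35.00 | 952875.00 | 404250.00
triangular portion | 2100.00 | 185.00 | 23.33 | 388500.00 | 49000.00
Σ | 13650.00 |  |  | 1341375.00 | 453250.00
X̄ = 1341375.00 / 13650.00 = 98.27 mm
Ȳ = 453250.00 / 13650.00 = 33.21 mm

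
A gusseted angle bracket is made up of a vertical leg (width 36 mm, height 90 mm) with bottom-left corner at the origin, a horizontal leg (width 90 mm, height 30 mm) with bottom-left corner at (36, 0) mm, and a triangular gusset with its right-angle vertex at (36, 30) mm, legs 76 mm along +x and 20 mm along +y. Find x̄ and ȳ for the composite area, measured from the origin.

vertical leg: A = 36 × 90 = 3240.00, centroid at (18.00, 45.00).
horizontal leg: A = 90 × 30 = 2700.00, centroid at (81.00, 15.00).
gusset: A = ½·76·20 = 760.00, centroid at (61.33, 36.67).
ΣA = 6700.00 mm², ΣAx̄ = 323633.33 mm³, ΣAȳ = 214166.67 mm³.
x̄ = 323633.33/6700.00 = 48.30 mm; ȳ = 214166.67/6700.00 = 31.97 mm.

x̄ = 48.30 mm, ȳ = 31.97 mm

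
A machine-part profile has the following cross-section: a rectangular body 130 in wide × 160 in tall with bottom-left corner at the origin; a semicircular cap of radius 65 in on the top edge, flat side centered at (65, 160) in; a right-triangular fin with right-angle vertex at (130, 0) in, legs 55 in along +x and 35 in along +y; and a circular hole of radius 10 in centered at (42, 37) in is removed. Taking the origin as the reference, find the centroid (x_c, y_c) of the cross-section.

x_c = 68.11 in, y_c = 103.56 in

rectangular body: A = 130 × 160 = 20800.00, centroid at (65.00, 80.00).
semicircular top: A = ½π·65² = 6636.61, centroid at (65.00, 187.59).
triangular fin: A = ½·55·35 = 962.50, centroid at (148.33, 11.67).
hole: A = −π·10² = -314.16, centroid at (42.00, 37.00).
ΣA = 28084.96 in², ΣAx_c = 1912956.09 in³, ΣAy_c = 2908546.92 in³.
x_c = 1912956.09/28084.96 = 68.11 in; y_c = 2908546.92/28084.96 = 103.56 in.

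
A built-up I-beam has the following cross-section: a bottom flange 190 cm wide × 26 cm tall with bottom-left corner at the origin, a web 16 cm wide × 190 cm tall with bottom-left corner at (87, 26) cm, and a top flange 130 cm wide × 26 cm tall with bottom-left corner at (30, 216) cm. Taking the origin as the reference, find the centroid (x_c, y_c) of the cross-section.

bottom flange: A = 190 × 26 = 4940.00, centroid at (95.00, 13.00).
web: A = 16 × 190 = 3040.00, centroid at (95.00, 121.00).
top flange: A = 130 × 26 = 3380.00, centroid at (95.00, 229.00).
ΣA = 11360.00 cm²
ΣAx_c = (4940.00)(95.00) + (3040.00)(95.00) + (3380.00)(95.00) = 1079200.00 cm³
ΣAy_c = (4940.00)(13.00) + (3040.00)(121.00) + (3380.00)(229.00) = 1206080.00 cm³
x_c = 1079200.00 / 11360.00 = 95.00 cm
y_c = 1206080.00 / 11360.00 = 106.17 cm

x_c = 95.00 cm, y_c = 106.17 cm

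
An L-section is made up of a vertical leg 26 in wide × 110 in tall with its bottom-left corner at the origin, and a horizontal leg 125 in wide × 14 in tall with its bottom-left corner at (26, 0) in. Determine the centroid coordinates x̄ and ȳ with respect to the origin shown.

vertical leg: A = 26 × 110 = 2860.00, centroid at (13.00, 55.00).
horizontal leg: A = 125 × 14 = 1750.00, centroid at (88.50, 7.00).
ΣA = 4610.00 in²
ΣAx̄ = (2860.00)(13.00) + (1750.00)(88.50) = 192055.00 in³
ΣAȳ = (2860.00)(55.00) + (1750.00)(7.00) = 169550.00 in³
x̄ = 192055.00 / 4610.00 = 41.66 in
ȳ = 169550.00 / 4610.00 = 36.78 in

x̄ = 41.66 in, ȳ = 36.78 in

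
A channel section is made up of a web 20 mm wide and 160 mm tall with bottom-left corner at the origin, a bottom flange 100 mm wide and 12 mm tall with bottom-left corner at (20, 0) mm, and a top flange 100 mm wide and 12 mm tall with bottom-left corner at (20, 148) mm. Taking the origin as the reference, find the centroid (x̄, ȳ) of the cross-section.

web: A = 20 × 160 = 3200.00, centroid at (10.00, 80.00).
bottom flange: A = 100 × 12 = 1200.00, centroid at (70.00, 6.00).
top flange: A = 100 × 12 = 1200.00, centroid at (70.00, 154.00).
ΣA = 5600.00 mm²
ΣAx̄ = (3200.00)(10.00) + (1200.00)(70.00) + (1200.00)(70.00) = 200000.00 mm³
ΣAȳ = (3200.00)(80.00) + (1200.00)(6.00) + (1200.00)(154.00) = 448000.00 mm³
x̄ = 200000.00 / 5600.00 = 35.71 mm
ȳ = 448000.00 / 5600.00 = 80.00 mm

x̄ = 35.71 mm, ȳ = 80.00 mm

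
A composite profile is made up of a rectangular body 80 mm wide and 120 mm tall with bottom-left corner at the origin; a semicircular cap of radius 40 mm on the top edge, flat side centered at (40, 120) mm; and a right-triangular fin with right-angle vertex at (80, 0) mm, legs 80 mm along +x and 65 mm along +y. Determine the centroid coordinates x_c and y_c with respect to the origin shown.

rectangular body: A = 80 × 120 = 9600.00, centroid at (40.00, 60.00).
semicircular top: A = ½π·40² = 2513.27, centroid at (40.00, 136.98).
triangular fin: A = ½·80·65 = 2600.00, centroid at (106.67, 21.67).
ΣA = 14713.27 mm², ΣAx_c = 761864.30 mm³, ΣAy_c = 976592.89 mm³.
x_c = 761864.30/14713.27 = 51.78 mm; y_c = 976592.89/14713.27 = 66.37 mm.

x_c = 51.78 mm, y_c = 66.37 mm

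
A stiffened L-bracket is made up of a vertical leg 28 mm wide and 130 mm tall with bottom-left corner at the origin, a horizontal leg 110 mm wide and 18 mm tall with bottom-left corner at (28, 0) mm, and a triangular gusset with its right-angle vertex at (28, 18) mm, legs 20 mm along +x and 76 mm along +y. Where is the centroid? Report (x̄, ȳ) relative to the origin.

vertical leg: A = 28 × 130 = 3640.00, centroid at (14.00, 65.00).
horizontal leg: A = 110 × 18 = 1980.00, centroid at (83.00, 9.00).
gusset: A = ½·20·76 = 760.00, centroid at (34.67, 43.33).
ΣA = 6380.00 mm²
ΣAx̄ = (3640.00)(14.00) + (1980.00)(83.00) + (760.00)(34.67) = 241646.67 mm³
ΣAȳ = (3640.00)(65.00) + (1980.00)(9.00) + (760.00)(43.33) = 287353.33 mm³
x̄ = 241646.67 / 6380.00 = 37.88 mm
ȳ = 287353.33 / 6380.00 = 45.04 mm

x̄ = 37.88 mm, ȳ = 45.04 mm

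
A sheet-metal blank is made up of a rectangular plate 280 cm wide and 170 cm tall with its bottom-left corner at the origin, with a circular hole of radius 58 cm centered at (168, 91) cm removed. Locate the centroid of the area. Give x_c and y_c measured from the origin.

plate: A = 280 × 170 = 47600.00, centroid at (140.00, 85.00).
hole: A = −π·58² = -10568.32, centroid at (168.00, 91.00).
ΣA = 37031.68 cm², ΣAx_c = 4888522.63 cm³, ΣAy_c = 3084283.09 cm³.
x_c = 4888522.63/37031.68 = 132.01 cm; y_c = 3084283.09/37031.68 = 83.29 cm.

x_c = 132.01 cm, y_c = 83.29 cm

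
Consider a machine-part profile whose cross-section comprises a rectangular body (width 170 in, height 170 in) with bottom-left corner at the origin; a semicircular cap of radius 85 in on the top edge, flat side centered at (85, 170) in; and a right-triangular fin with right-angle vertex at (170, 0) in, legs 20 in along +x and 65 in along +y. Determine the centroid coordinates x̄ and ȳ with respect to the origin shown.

x̄ = 86.46 in, ȳ = 117.59 in

rectangular body: A = 170 × 170 = 28900.00, centroid at (85.00, 85.00).
semicircular top: A = ½π·85² = 11349.00, centroid at (85.00, 206.08).
triangular fin: A = ½·20·65 = 650.00, centroid at (176.67, 21.67).
ΣA = 40899.00 in², ΣAx̄ = 3535998.63 in³, ΣAȳ = 4809330.59 in³.
x̄ = 3535998.63/40899.00 = 86.46 in; ȳ = 4809330.59/40899.00 = 117.59 in.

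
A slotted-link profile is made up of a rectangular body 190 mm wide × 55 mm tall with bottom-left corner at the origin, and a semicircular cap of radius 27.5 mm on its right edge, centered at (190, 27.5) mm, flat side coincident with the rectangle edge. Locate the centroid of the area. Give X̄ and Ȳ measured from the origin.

rectangular body: A = 190 × 55 = 10450.00, centroid at (95.00, 27.50).
semicircular end: A = ½π·27.5² = 1187.91, centroid at (201.67, 27.50).
ΣA = 11637.91 mm², ΣAX̄ = 1232318.38 mm³, ΣAȲ = 320042.65 mm³.
X̄ = 1232318.38/11637.91 = 105.89 mm; Ȳ = 320042.65/11637.91 = 27.50 mm.

X̄ = 105.89 mm, Ȳ = 27.50 mm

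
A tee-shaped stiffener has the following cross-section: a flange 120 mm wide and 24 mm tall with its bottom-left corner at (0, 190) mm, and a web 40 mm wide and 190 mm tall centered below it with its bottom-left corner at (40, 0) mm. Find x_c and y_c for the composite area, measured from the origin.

Part | A | x̄ᵢ | ȳᵢ | A·x̄ᵢ | A·ȳᵢ
web | 7600.00 | 60.00 | 95.00 | 456000.00 | 722000.00
flange | 2880.00 | 60.00 | 202.00 | 172800.00 | 581760.00
Σ | 10480.00 |  |  | 628800.00 | 1303760.00
x_c = 628800.00 / 10480.00 = 60.00 mm
y_c = 1303760.00 / 10480.00 = 124.40 mm

x_c = 60.00 mm, y_c = 124.40 mm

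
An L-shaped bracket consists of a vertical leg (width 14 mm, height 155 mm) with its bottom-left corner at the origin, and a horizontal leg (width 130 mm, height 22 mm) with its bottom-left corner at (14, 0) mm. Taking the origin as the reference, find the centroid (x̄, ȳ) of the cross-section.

x̄ = 47.94 mm, ȳ = 39.69 mm

Part | A | x̄ᵢ | ȳᵢ | A·x̄ᵢ | A·ȳᵢ
vertical leg | 2170.00 | 7.00 | 77.50 | 15190.00 | 168175.00
horizontal leg | 2860.00 | 79.00 | 11.00 | 225940.00 | 31460.00
Σ | 5030.00 |  |  | 241130.00 | 199635.00
x̄ = 241130.00 / 5030.00 = 47.94 mm
ȳ = 199635.00 / 5030.00 = 39.69 mm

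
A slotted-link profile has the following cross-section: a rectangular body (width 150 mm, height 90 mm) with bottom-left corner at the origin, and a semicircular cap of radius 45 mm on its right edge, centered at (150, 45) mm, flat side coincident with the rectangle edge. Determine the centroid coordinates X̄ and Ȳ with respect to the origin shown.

X̄ = 92.94 mm, Ȳ = 45.00 mm

rectangular body: A = 150 × 90 = 13500.00, centroid at (75.00, 45.00).
semicircular end: A = ½π·45² = 3180.86, centroid at (169.10, 45.00).
ΣA = 16680.86 mm²
ΣAX̄ = (13500.00)(75.00) + (3180.86)(169.10) = 1550379.38 mm³
ΣAȲ = (13500.00)(45.00) + (3180.86)(45.00) = 750638.82 mm³
X̄ = 1550379.38 / 16680.86 = 92.94 mm
Ȳ = 750638.82 / 16680.86 = 45.00 mm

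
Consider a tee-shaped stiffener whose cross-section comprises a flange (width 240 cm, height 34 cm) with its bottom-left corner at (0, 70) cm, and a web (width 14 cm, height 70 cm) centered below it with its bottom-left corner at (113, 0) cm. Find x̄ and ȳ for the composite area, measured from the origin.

x̄ = 120.00 cm, ȳ = 81.42 cm

Part | A | x̄ᵢ | ȳᵢ | A·x̄ᵢ | A·ȳᵢ
web | 980.00 | 120.00 | 35.00 | 117600.00 | 34300.00
flange | 8160.00 | 120.00 | 87.00 | 979200.00 | 709920.00
Σ | 9140.00 |  |  | 1096800.00 | 744220.00
x̄ = 1096800.00 / 9140.00 = 120.00 cm
ȳ = 744220.00 / 9140.00 = 81.42 cm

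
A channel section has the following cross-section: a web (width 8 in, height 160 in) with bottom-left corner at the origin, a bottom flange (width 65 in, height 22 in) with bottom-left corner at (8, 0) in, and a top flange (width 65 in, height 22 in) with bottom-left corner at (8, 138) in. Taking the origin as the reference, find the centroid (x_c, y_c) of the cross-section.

web: A = 8 × 160 = 1280.00, centroid at (4.00, 80.00).
bottom flange: A = 65 × 22 = 1430.00, centroid at (40.50, 11.00).
top flange: A = 65 × 22 = 1430.00, centroid at (40.50, 149.00).
ΣA = 4140.00 in²
ΣAx_c = (1280.00)(4.00) + (1430.00)(40.50) + (1430.00)(40.50) = 120950.00 in³
ΣAy_c = (1280.00)(80.00) + (1430.00)(11.00) + (1430.00)(149.00) = 331200.00 in³
x_c = 120950.00 / 4140.00 = 29.21 in
y_c = 331200.00 / 4140.00 = 80.00 in

x_c = 29.21 in, y_c = 80.00 in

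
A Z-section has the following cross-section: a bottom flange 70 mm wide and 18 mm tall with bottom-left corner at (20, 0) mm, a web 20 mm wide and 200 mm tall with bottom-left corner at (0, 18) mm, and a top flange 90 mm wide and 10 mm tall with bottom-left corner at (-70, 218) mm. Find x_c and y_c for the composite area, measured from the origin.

Part | A | x̄ᵢ | ȳᵢ | A·x̄ᵢ | A·ȳᵢ
bottom flange | 1260.00 | 55.00 | 9.00 | 69300.00 | 11340.00
web | 4000.00 | 10.00 | 118.00 | 40000.00 | 472000.00
top flange | 900.00 | -25.00 | 223.00 | -22500.00 | 200700.00
Σ | 6160.00 |  |  | 86800.00 | 684040.00
x_c = 86800.00 / 6160.00 = 14.09 mm
y_c = 684040.00 / 6160.00 = 111.05 mm

x_c = 14.09 mm, y_c = 111.05 mm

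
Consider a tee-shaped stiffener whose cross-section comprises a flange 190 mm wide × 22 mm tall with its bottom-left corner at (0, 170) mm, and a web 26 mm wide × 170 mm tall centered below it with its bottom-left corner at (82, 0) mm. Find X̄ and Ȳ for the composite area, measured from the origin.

web: A = 26 × 170 = 4420.00, centroid at (95.00, 85.00).
flange: A = 190 × 22 = 4180.00, centroid at (95.00, 181.00).
ΣA = 8600.00 mm²
ΣAX̄ = (4420.00)(95.00) + (4180.00)(95.00) = 817000.00 mm³
ΣAȲ = (4420.00)(85.00) + (4180.00)(181.00) = 1132280.00 mm³
X̄ = 817000.00 / 8600.00 = 95.00 mm
Ȳ = 1132280.00 / 8600.00 = 131.66 mm

X̄ = 95.00 mm, Ȳ = 131.66 mm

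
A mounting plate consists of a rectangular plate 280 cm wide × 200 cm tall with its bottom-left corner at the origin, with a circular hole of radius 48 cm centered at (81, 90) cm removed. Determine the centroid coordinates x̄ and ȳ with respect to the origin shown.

plate: A = 280 × 200 = 56000.00, centroid at (140.00, 100.00).
hole: A = −π·48² = -7238.23, centroid at (81.00, 90.00).
ΣA = 48761.77 cm²
ΣAx̄ = (56000.00)(140.00) + (-7238.23)(81.00) = 7253703.41 cm³
ΣAȳ = (56000.00)(100.00) + (-7238.23)(90.00) = 4948559.35 cm³
x̄ = 7253703.41 / 48761.77 = 148.76 cm
ȳ = 4948559.35 / 48761.77 = 101.48 cm

x̄ = 148.76 cm, ȳ = 101.48 cm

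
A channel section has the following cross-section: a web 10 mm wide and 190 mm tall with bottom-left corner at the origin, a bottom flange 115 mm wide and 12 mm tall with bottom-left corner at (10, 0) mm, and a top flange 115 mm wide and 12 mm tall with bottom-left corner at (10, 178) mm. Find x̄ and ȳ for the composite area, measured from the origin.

web: A = 10 × 190 = 1900.00, centroid at (5.00, 95.00).
bottom flange: A = 115 × 12 = 1380.00, centroid at (67.50, 6.00).
top flange: A = 115 × 12 = 1380.00, centroid at (67.50, 184.00).
ΣA = 4660.00 mm², ΣAx̄ = 195800.00 mm³, ΣAȳ = 442700.00 mm³.
x̄ = 195800.00/4660.00 = 42.02 mm; ȳ = 442700.00/4660.00 = 95.00 mm.

x̄ = 42.02 mm, ȳ = 95.00 mm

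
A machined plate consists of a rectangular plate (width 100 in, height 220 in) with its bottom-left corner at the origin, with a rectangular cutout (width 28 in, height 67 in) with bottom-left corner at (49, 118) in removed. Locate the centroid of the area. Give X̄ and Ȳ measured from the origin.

plate: A = 100 × 220 = 22000.00, centroid at (50.00, 110.00).
hole: A = −(28 × 67) = -1876.00, centroid at (63.00, 151.50).
ΣA = 20124.00 in²
ΣAX̄ = (22000.00)(50.00) + (-1876.00)(63.00) = 981812.00 in³
ΣAȲ = (22000.00)(110.00) + (-1876.00)(151.50) = 2135786.00 in³
X̄ = 981812.00 / 20124.00 = 48.79 in
Ȳ = 2135786.00 / 20124.00 = 106.13 in

X̄ = 48.79 in, Ȳ = 106.13 in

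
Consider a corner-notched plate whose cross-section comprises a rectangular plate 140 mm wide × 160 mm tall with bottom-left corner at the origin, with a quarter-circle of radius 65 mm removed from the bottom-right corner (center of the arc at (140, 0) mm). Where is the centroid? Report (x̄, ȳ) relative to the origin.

plate: A = 140 × 160 = 22400.00, centroid at (70.00, 80.00).
removed quarter-circle: A = −¼π·65² = -3318.31, centroid at (112.41, 27.59).
ΣA = 19081.69 mm²
ΣAx̄ = (22400.00)(70.00) + (-3318.31)(112.41) = 1194978.65 mm³
ΣAȳ = (22400.00)(80.00) + (-3318.31)(27.59) = 1700458.33 mm³
x̄ = 1194978.65 / 19081.69 = 62.62 mm
ȳ = 1700458.33 / 19081.69 = 89.11 mm

x̄ = 62.62 mm, ȳ = 89.11 mm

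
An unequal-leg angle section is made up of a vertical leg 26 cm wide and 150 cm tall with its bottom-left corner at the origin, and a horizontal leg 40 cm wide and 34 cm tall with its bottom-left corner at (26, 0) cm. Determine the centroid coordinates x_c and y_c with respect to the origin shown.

vertical leg: A = 26 × 150 = 3900.00, centroid at (13.00, 75.00).
horizontal leg: A = 40 × 34 = 1360.00, centroid at (46.00, 17.00).
ΣA = 5260.00 cm²
ΣAx_c = (3900.00)(13.00) + (1360.00)(46.00) = 113260.00 cm³
ΣAy_c = (3900.00)(75.00) + (1360.00)(17.00) = 315620.00 cm³
x_c = 113260.00 / 5260.00 = 21.53 cm
y_c = 315620.00 / 5260.00 = 60.00 cm

x_c = 21.53 cm, y_c = 60.00 cm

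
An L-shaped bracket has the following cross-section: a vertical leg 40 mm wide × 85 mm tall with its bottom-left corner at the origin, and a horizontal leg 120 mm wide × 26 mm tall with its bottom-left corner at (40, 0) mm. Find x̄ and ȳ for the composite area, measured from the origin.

x̄ = 58.28 mm, ȳ = 28.38 mm

Part | A | x̄ᵢ | ȳᵢ | A·x̄ᵢ | A·ȳᵢ
vertical leg | 3400.00 | 20.00 | 42.50 | 68000.00 | 144500.00
horizontal leg | 3120.00 | 100.00 | 13.00 | 312000.00 | 40560.00
Σ | 6520.00 |  |  | 380000.00 | 185060.00
x̄ = 380000.00 / 6520.00 = 58.28 mm
ȳ = 185060.00 / 6520.00 = 28.38 mm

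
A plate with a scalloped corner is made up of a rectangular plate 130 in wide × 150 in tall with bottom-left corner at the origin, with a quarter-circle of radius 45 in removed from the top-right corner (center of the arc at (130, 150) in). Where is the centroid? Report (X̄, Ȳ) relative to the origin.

plate: A = 130 × 150 = 19500.00, centroid at (65.00, 75.00).
removed quarter-circle: A = −¼π·45² = -1590.43, centroid at (110.90, 130.90).
ΣA = 17909.57 in²
ΣAX̄ = (19500.00)(65.00) + (-1590.43)(110.90) = 1091118.93 in³
ΣAȲ = (19500.00)(75.00) + (-1590.43)(130.90) = 1254310.31 in³
X̄ = 1091118.93 / 17909.57 = 60.92 in
Ȳ = 1254310.31 / 17909.57 = 70.04 in

X̄ = 60.92 in, Ȳ = 70.04 in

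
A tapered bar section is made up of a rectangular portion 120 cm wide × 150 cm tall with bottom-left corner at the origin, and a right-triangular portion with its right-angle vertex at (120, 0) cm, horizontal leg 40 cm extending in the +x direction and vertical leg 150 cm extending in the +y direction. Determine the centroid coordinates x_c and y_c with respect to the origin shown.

x_c = 70.48 cm, y_c = 71.43 cm

rectangular portion: A = 120 × 150 = 18000.00, centroid at (60.00, 75.00).
triangular portion: A = ½·40·150 = 3000.00, centroid at (133.33, 50.00).
ΣA = 21000.00 cm², ΣAx_c = 1480000.00 cm³, ΣAy_c = 1500000.00 cm³.
x_c = 1480000.00/21000.00 = 70.48 cm; y_c = 1500000.00/21000.00 = 71.43 cm.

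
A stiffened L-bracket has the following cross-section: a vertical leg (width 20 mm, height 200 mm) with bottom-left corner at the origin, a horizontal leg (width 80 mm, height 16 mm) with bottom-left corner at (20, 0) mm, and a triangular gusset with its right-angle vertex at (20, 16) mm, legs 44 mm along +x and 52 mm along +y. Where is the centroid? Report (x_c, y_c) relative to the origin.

x_c = 24.36 mm, y_c = 69.80 mm

vertical leg: A = 20 × 200 = 4000.00, centroid at (10.00, 100.00).
horizontal leg: A = 80 × 16 = 1280.00, centroid at (60.00, 8.00).
gusset: A = ½·44·52 = 1144.00, centroid at (34.67, 33.33).
ΣA = 6424.00 mm², ΣAx_c = 156458.67 mm³, ΣAy_c = 448373.33 mm³.
x_c = 156458.67/6424.00 = 24.36 mm; y_c = 448373.33/6424.00 = 69.80 mm.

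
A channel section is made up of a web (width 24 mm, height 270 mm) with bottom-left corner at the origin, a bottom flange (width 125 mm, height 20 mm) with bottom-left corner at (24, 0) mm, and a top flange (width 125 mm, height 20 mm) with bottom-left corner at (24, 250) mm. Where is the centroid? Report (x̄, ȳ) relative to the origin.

web: A = 24 × 270 = 6480.00, centroid at (12.00, 135.00).
bottom flange: A = 125 × 20 = 2500.00, centroid at (86.50, 10.00).
top flange: A = 125 × 20 = 2500.00, centroid at (86.50, 260.00).
ΣA = 11480.00 mm², ΣAx̄ = 510260.00 mm³, ΣAȳ = 1549800.00 mm³.
x̄ = 510260.00/11480.00 = 44.45 mm; ȳ = 1549800.00/11480.00 = 135.00 mm.

x̄ = 44.45 mm, ȳ = 135.00 mm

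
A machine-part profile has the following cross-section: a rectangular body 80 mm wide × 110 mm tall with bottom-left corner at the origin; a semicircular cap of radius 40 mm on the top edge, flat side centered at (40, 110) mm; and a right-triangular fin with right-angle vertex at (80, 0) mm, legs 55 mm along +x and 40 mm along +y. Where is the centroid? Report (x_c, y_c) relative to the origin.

rectangular body: A = 80 × 110 = 8800.00, centroid at (40.00, 55.00).
semicircular top: A = ½π·40² = 2513.27, centroid at (40.00, 126.98).
triangular fin: A = ½·55·40 = 1100.00, centroid at (98.33, 13.33).
ΣA = 12413.27 mm², ΣAx_c = 560697.63 mm³, ΣAy_c = 817793.49 mm³.
x_c = 560697.63/12413.27 = 45.17 mm; y_c = 817793.49/12413.27 = 65.88 mm.

x_c = 45.17 mm, y_c = 65.88 mm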